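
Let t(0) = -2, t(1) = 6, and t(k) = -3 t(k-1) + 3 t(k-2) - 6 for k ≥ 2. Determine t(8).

-82302

t(2) = -3·6 + 3·(-2) - 6 = -30
t(3) = -3·(-30) + 3·6 - 6 = 102
t(4) = -3·102 + 3·(-30) - 6 = -402
t(5) = -3·(-402) + 3·102 - 6 = 1506
t(6) = -3·1506 + 3·(-402) - 6 = -5730
t(7) = -3·(-5730) + 3·1506 - 6 = 21702
t(8) = -3·21702 + 3·(-5730) - 6 = -82302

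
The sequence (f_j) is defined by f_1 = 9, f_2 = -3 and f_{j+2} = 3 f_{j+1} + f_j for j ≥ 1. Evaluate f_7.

f_3 = 3(-3) + 9 = 0
f_4 = 3(0) + (-3) = -3
f_5 = 3(-3) + 0 = -9
f_6 = 3(-9) + (-3) = -30
f_7 = 3(-30) + (-9) = -99

-99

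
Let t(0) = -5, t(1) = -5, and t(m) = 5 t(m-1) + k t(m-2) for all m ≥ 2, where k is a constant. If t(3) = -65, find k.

t(2) = -25 - 5k
t(3) = -125 - 30k
So -125 - 30k = -65, giving k = -2.

-2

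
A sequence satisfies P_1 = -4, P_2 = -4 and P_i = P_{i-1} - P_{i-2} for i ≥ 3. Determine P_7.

P_3 = (-4) - (-4) = 0
P_4 = 0 - (-4) = 4
P_5 = 4 - 0 = 4
P_6 = 4 - 4 = 0
P_7 = 0 - 4 = -4

-4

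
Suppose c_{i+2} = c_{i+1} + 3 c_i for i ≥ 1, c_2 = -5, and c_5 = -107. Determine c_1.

-6

Let c_1 = y.
c_3 = -5 + 3y
c_4 = -20 + 3y
c_5 = -35 + 12y
So -35 + 12y = -107, giving y = -6.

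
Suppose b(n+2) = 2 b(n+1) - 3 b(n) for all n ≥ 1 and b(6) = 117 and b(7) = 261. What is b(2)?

Rearranging, b(n-2) = (b(n) - 2 b(n-1)) / -3.
b(5) = (261 - 2·117) / -3 = 27/-3 = -9
b(4) = (117 - 2·(-9)) / -3 = 135/-3 = -45
b(3) = (-9 - 2·(-45)) / -3 = 81/-3 = -27
b(2) = (-45 - 2·(-27)) / -3 = 9/-3 = -3

-3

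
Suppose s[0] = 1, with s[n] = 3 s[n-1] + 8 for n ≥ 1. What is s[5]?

s[1] = 3·1 + 8 = 11
s[2] = 3·11 + 8 = 41
s[3] = 3·41 + 8 = 131
s[4] = 3·131 + 8 = 401
s[5] = 3·401 + 8 = 1211

1211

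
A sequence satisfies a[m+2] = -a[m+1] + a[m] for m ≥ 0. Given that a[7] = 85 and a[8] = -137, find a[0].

Rearranging, a[m-2] = a[m] + a[m-1].
a[6] = -137 + 85 = -52
a[5] = 85 + (-52) = 33
a[4] = -52 + 33 = -19
a[3] = 33 + (-19) = 14
a[2] = -19 + 14 = -5
a[1] = 14 + (-5) = 9
a[0] = -5 + 9 = 4

4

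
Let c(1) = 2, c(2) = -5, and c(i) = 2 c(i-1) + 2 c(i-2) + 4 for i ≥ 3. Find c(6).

-56

c(3) = 2(-5) + 2(2) + 4 = -2
c(4) = 2(-2) + 2(-5) + 4 = -10
c(5) = 2(-10) + 2(-2) + 4 = -20
c(6) = 2(-20) + 2(-10) + 4 = -56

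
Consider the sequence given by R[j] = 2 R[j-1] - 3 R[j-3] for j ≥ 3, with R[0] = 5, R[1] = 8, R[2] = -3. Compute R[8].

33

R[3] = 2*(-3) - 3*5 = -21
R[4] = 2*(-21) - 3*8 = -66
R[5] = 2*(-66) - 3*(-3) = -123
R[6] = 2*(-123) - 3*(-21) = -183
R[7] = 2*(-183) - 3*(-66) = -168
R[8] = 2*(-168) - 3*(-123) = 33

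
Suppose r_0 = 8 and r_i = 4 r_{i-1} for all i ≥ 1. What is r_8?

r_1 = 4·8 = 32
r_2 = 4·32 = 128
r_3 = 4·128 = 512
r_4 = 4·512 = 2048
r_5 = 4·2048 = 8192
r_6 = 4·8192 = 32768
r_7 = 4·32768 = 131072
r_8 = 4·131072 = 524288

524288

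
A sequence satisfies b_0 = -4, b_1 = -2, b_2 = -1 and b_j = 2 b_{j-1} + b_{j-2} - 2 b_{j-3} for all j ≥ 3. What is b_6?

59

b_3 = 2·(-1) + (-2) - 2·(-4) = 4
b_4 = 2·4 + (-1) - 2·(-2) = 11
b_5 = 2·11 + 4 - 2·(-1) = 28
b_6 = 2·28 + 11 - 2·4 = 59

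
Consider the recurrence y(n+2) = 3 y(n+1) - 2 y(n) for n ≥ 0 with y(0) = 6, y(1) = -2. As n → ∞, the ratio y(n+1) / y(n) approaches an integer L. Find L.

The characteristic equation is r^2 - 3r + 2 = 0, which factors as (r - 2)(r - 1) = 0.
So the roots are 2 and 1. Since |2| > |1| and the coefficient of 2^n is non-zero, the ratio tends to 2.

2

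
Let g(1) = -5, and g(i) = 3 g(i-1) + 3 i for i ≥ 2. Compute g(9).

-8217

g(2) = 3*(-5) + 6 = -9
g(3) = 3*(-9) + 9 = -18
g(4) = 3*(-18) + 12 = -42
g(5) = 3*(-42) + 15 = -111
g(6) = 3*(-111) + 18 = -315
g(7) = 3*(-315) + 21 = -924
g(8) = 3*(-924) + 24 = -2748
g(9) = 3*(-2748) + 27 = -8217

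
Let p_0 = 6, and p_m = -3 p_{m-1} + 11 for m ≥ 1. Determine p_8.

21326

p_1 = -3*6 + 11 = -7
p_2 = -3*(-7) + 11 = 32
p_3 = -3*32 + 11 = -85
p_4 = -3*(-85) + 11 = 266
p_5 = -3*266 + 11 = -787
p_6 = -3*(-787) + 11 = 2372
p_7 = -3*2372 + 11 = -7105
p_8 = -3*(-7105) + 11 = 21326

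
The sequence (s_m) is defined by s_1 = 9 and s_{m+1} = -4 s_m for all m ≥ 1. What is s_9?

s_2 = -4(9) = -36
s_3 = -4(-36) = 144
s_4 = -4(144) = -576
s_5 = -4(-576) = 2304
s_6 = -4(2304) = -9216
s_7 = -4(-9216) = 36864
s_8 = -4(36864) = -147456
s_9 = -4(-147456) = 589824

589824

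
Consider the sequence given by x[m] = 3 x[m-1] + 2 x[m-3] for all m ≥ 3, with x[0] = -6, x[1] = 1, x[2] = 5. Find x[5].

x[3] = 3(5) + 2(-6) = 3
x[4] = 3(3) + 2(1) = 11
x[5] = 3(11) + 2(5) = 43

43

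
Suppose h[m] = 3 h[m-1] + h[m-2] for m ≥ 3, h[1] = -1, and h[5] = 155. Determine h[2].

Let h[2] = z.
h[3] = -1 + 3z
h[4] = -3 + 10z
h[5] = -10 + 33z
So -10 + 33z = 155, giving z = 5.

5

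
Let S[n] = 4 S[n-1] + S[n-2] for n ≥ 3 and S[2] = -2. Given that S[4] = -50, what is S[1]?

Let S[1] = y.
S[3] = -8 + y
S[4] = -34 + 4y
So -34 + 4y = -50, giving y = -4.

-4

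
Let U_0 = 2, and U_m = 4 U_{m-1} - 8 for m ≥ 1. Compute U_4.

U_1 = 4*2 - 8 = 0
U_2 = 4*0 - 8 = -8
U_3 = 4*(-8) - 8 = -40
U_4 = 4*(-40) - 8 = -168

-168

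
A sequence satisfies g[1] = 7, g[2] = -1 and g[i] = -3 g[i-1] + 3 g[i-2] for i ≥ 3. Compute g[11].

875529

g[3] = -3(-1) + 3(7) = 24
g[4] = -3(24) + 3(-1) = -75
g[5] = -3(-75) + 3(24) = 297
g[6] = -3(297) + 3(-75) = -1116
g[7] = -3(-1116) + 3(297) = 4239
g[8] = -3(4239) + 3(-1116) = -16065
g[9] = -3(-16065) + 3(4239) = 60912
g[10] = -3(60912) + 3(-16065) = -230931
g[11] = -3(-230931) + 3(60912) = 875529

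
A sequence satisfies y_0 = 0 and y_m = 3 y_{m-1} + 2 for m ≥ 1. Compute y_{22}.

31381059608

The fixed point is 2/(1 - 3) = -1, so y_m + 1 = 3(y_{m-1} + 1).
Hence y_m = 1·3^m - 1.
y_{22} = 1·3^{22} - 1 = 1·31381059609 - 1 = 31381059608.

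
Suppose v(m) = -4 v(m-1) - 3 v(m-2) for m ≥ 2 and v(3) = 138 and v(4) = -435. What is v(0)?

5

Rearranging, v(m-2) = (v(m) + 4 v(m-1)) / -3.
v(2) = (-435 + 4(138)) / -3 = 117/-3 = -39
v(1) = (138 + 4(-39)) / -3 = -18/-3 = 6
v(0) = (-39 + 4(6)) / -3 = -15/-3 = 5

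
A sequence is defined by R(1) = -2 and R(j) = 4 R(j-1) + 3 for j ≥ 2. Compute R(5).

-257

R(2) = 4(-2) + 3 = -5
R(3) = 4(-5) + 3 = -17
R(4) = 4(-17) + 3 = -65
R(5) = 4(-65) + 3 = -257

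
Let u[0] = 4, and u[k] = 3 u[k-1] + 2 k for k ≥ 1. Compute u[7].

u[1] = 3·4 + 2 = 14
u[2] = 3·14 + 4 = 46
u[3] = 3·46 + 6 = 144
u[4] = 3·144 + 8 = 440
u[5] = 3·440 + 10 = 1330
u[6] = 3·1330 + 12 = 4002
u[7] = 3·4002 + 14 = 12020

12020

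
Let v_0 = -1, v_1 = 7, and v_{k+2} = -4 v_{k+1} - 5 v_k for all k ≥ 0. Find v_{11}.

-29703

v_2 = -4(7) - 5(-1) = -23
v_3 = -4(-23) - 5(7) = 57
v_4 = -4(57) - 5(-23) = -113
v_5 = -4(-113) - 5(57) = 167
v_6 = -4(167) - 5(-113) = -103
v_7 = -4(-103) - 5(167) = -423
v_8 = -4(-423) - 5(-103) = 2207
v_9 = -4(2207) - 5(-423) = -6713
v_{10} = -4(-6713) - 5(2207) = 15817
v_{11} = -4(15817) - 5(-6713) = -29703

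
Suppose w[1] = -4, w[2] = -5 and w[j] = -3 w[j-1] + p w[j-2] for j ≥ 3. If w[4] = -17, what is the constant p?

4

w[3] = 15 - 4p
w[4] = -45 + 7p
So -45 + 7p = -17, giving p = 4.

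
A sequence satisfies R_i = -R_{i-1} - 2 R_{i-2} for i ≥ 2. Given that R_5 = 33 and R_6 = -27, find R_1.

Rearranging, R_{i-2} = (R_i + R_{i-1}) / -2.
R_4 = (-27 + 33) / -2 = 6/-2 = -3
R_3 = (33 + (-3)) / -2 = 30/-2 = -15
R_2 = (-3 + (-15)) / -2 = -18/-2 = 9
R_1 = (-15 + 9) / -2 = -6/-2 = 3

3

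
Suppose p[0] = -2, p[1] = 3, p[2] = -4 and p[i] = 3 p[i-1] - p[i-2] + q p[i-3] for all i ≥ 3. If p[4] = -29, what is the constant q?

-4

p[3] = -15 - 2q
p[4] = -41 - 3q
So -41 - 3q = -29, giving q = -4.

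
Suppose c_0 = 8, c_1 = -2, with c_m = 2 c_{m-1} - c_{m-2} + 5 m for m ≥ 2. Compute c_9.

c_2 = 2·(-2) - 8 + 10 = -2
c_3 = 2·(-2) - (-2) + 15 = 13
c_4 = 2·13 - (-2) + 20 = 48
c_5 = 2·48 - 13 + 25 = 108
c_6 = 2·108 - 48 + 30 = 198
c_7 = 2·198 - 108 + 35 = 323
c_8 = 2·323 - 198 + 40 = 488
c_9 = 2·488 - 323 + 45 = 698

698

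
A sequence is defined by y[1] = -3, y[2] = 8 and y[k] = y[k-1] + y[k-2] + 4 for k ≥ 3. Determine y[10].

425

y[3] = 8 + (-3) + 4 = 9
y[4] = 9 + 8 + 4 = 21
y[5] = 21 + 9 + 4 = 34
y[6] = 34 + 21 + 4 = 59
y[7] = 59 + 34 + 4 = 97
y[8] = 97 + 59 + 4 = 160
y[9] = 160 + 97 + 4 = 261
y[10] = 261 + 160 + 4 = 425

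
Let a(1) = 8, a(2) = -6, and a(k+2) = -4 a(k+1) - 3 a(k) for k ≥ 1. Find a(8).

2178

a(3) = -4(-6) - 3(8) = 0
a(4) = -4(0) - 3(-6) = 18
a(5) = -4(18) - 3(0) = -72
a(6) = -4(-72) - 3(18) = 234
a(7) = -4(234) - 3(-72) = -720
a(8) = -4(-720) - 3(234) = 2178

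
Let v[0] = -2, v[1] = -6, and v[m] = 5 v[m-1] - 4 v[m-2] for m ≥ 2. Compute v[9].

v[2] = 5·(-6) - 4·(-2) = -22
v[3] = 5·(-22) - 4·(-6) = -86
v[4] = 5·(-86) - 4·(-22) = -342
v[5] = 5·(-342) - 4·(-86) = -1366
v[6] = 5·(-1366) - 4·(-342) = -5462
v[7] = 5·(-5462) - 4·(-1366) = -21846
v[8] = 5·(-21846) - 4·(-5462) = -87382
v[9] = 5·(-87382) - 4·(-21846) = -349526

-349526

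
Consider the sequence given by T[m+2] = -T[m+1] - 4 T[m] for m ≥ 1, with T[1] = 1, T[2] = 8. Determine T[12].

9132

T[3] = -8 - 4·1 = -12
T[4] = -(-12) - 4·8 = -20
T[5] = -(-20) - 4·(-12) = 68
T[6] = -68 - 4·(-20) = 12
T[7] = -12 - 4·68 = -284
T[8] = -(-284) - 4·12 = 236
T[9] = -236 - 4·(-284) = 900
T[10] = -900 - 4·236 = -1844
T[11] = -(-1844) - 4·900 = -1756
T[12] = -(-1756) - 4·(-1844) = 9132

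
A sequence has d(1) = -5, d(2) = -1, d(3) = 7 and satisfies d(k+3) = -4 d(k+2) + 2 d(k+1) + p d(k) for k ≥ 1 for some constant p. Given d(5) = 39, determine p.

d(4) = -30 - 5p
d(5) = 134 + 19p
So 134 + 19p = 39, giving p = -5.

-5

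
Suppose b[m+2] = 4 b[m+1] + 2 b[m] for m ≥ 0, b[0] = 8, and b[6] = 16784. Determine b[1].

7

Let b[1] = w.
b[2] = 16 + 4w
b[3] = 64 + 18w
b[4] = 288 + 80w
b[5] = 1280 + 356w
b[6] = 5696 + 1584w
So 5696 + 1584w = 16784, giving w = 7.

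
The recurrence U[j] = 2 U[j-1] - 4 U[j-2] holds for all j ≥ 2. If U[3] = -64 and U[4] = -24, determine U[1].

3

Rearranging, U[j-2] = (U[j] - 2 U[j-1]) / -4.
U[2] = (-24 - 2·(-64)) / -4 = 104/-4 = -26
U[1] = (-64 - 2·(-26)) / -4 = -12/-4 = 3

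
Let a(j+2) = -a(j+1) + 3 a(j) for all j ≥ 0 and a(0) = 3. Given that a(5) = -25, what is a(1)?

2

Let a(1) = w.
a(2) = 9 - w
a(3) = -9 + 4w
a(4) = 36 - 7w
a(5) = -63 + 19w
So -63 + 19w = -25, giving w = 2.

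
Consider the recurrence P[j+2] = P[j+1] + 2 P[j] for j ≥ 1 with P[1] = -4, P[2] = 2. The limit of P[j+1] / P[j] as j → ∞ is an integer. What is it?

2

The characteristic equation is r^2 - r - 2 = 0, which factors as (r - 2)(r + 1) = 0.
So the roots are 2 and -1. Since |2| > |-1| and the coefficient of 2^j is non-zero, the ratio tends to 2.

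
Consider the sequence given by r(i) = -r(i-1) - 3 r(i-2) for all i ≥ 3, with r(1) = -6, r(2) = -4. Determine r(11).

-1208

r(3) = -(-4) - 3*(-6) = 22
r(4) = -22 - 3*(-4) = -10
r(5) = -(-10) - 3*22 = -56
r(6) = -(-56) - 3*(-10) = 86
r(7) = -86 - 3*(-56) = 82
r(8) = -82 - 3*86 = -340
r(9) = -(-340) - 3*82 = 94
r(10) = -94 - 3*(-340) = 926
r(11) = -926 - 3*94 = -1208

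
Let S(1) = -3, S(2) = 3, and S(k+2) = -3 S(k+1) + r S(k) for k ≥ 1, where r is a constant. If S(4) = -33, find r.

S(3) = -9 - 3r
S(4) = 27 + 12r
So 27 + 12r = -33, giving r = -5.

-5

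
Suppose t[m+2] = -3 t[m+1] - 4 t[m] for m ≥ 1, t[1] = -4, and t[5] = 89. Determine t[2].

Let t[2] = z.
t[3] = 16 - 3z
t[4] = -48 + 5z
t[5] = 80 - 3z
So 80 - 3z = 89, giving z = -3.

-3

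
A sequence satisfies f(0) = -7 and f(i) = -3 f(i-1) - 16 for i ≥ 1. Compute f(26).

-7625597484991

The fixed point is -16/(1 + 3) = -4, so f(i) + 4 = -3(f(i-1) + 4).
Hence f(i) = -3·(-3)^i - 4.
f(26) = -3·(-3)^{26} - 4 = -3·2541865828329 - 4 = -7625597484991.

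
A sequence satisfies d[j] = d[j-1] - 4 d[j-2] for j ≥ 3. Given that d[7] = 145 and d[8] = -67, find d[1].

1

Rearranging, d[j-2] = (d[j] - d[j-1]) / -4.
d[6] = (-67 - 145) / -4 = -212/-4 = 53
d[5] = (145 - 53) / -4 = 92/-4 = -23
d[4] = (53 - (-23)) / -4 = 76/-4 = -19
d[3] = (-23 - (-19)) / -4 = -4/-4 = 1
d[2] = (-19 - 1) / -4 = -20/-4 = 5
d[1] = (1 - 5) / -4 = -4/-4 = 1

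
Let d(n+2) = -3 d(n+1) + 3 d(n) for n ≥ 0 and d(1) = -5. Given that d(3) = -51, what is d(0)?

-1

Let d(0) = w.
d(2) = 15 + 3w
d(3) = -60 - 9w
So -60 - 9w = -51, giving w = -1.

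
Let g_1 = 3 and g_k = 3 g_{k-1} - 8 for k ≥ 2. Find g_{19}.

The fixed point is -8/(1 - 3) = 4, so g_k - 4 = 3(g_{k-1} - 4).
Hence g_k = -1·3^{k-1} + 4.
g_{19} = -1·3^{18} + 4 = -1·387420489 + 4 = -387420485.

-387420485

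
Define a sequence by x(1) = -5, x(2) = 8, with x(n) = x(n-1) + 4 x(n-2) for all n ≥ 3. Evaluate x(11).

x(3) = 8 + 4*(-5) = -12
x(4) = (-12) + 4*8 = 20
x(5) = 20 + 4*(-12) = -28
x(6) = (-28) + 4*20 = 52
x(7) = 52 + 4*(-28) = -60
x(8) = (-60) + 4*52 = 148
x(9) = 148 + 4*(-60) = -92
x(10) = (-92) + 4*148 = 500
x(11) = 500 + 4*(-92) = 132

132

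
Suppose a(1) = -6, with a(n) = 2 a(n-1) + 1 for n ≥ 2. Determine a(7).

-321

a(2) = 2·(-6) + 1 = -11
a(3) = 2·(-11) + 1 = -21
a(4) = 2·(-21) + 1 = -41
a(5) = 2·(-41) + 1 = -81
a(6) = 2·(-81) + 1 = -161
a(7) = 2·(-161) + 1 = -321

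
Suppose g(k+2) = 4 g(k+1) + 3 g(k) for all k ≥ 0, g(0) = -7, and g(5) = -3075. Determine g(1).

-3

Let g(1) = w.
g(2) = -21 + 4w
g(3) = -84 + 19w
g(4) = -399 + 88w
g(5) = -1848 + 409w
So -1848 + 409w = -3075, giving w = -3.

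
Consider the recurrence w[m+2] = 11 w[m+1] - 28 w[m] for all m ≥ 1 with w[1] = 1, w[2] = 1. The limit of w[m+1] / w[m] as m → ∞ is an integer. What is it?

7

The characteristic equation is r^2 - 11r + 28 = 0, which factors as (r - 7)(r - 4) = 0.
So the roots are 7 and 4. Since |7| > |4| and the coefficient of 7^m is non-zero, the ratio tends to 7.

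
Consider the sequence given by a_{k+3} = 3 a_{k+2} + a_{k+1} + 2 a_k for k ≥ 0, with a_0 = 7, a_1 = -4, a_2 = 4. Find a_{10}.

a_3 = 3*4 + (-4) + 2*7 = 22
a_4 = 3*22 + 4 + 2*(-4) = 62
a_5 = 3*62 + 22 + 2*4 = 216
a_6 = 3*216 + 62 + 2*22 = 754
a_7 = 3*754 + 216 + 2*62 = 2602
a_8 = 3*2602 + 754 + 2*216 = 8992
a_9 = 3*8992 + 2602 + 2*754 = 31086
a_{10} = 3*31086 + 8992 + 2*2602 = 107454

107454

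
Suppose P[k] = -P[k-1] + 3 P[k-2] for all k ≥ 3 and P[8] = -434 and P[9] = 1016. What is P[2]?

-2

Rearranging, P[k-2] = (P[k] + P[k-1]) / 3.
P[7] = (1016 + (-434)) / 3 = 582/3 = 194
P[6] = (-434 + 194) / 3 = -240/3 = -80
P[5] = (194 + (-80)) / 3 = 114/3 = 38
P[4] = (-80 + 38) / 3 = -42/3 = -14
P[3] = (38 + (-14)) / 3 = 24/3 = 8
P[2] = (-14 + 8) / 3 = -6/3 = -2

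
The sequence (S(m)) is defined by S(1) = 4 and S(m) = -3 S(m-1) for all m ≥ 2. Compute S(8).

-8748

S(2) = -3(4) = -12
S(3) = -3(-12) = 36
S(4) = -3(36) = -108
S(5) = -3(-108) = 324
S(6) = -3(324) = -972
S(7) = -3(-972) = 2916
S(8) = -3(2916) = -8748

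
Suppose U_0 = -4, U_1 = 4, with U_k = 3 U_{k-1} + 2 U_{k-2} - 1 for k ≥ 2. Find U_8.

U_2 = 3·4 + 2·(-4) - 1 = 3
U_3 = 3·3 + 2·4 - 1 = 16
U_4 = 3·16 + 2·3 - 1 = 53
U_5 = 3·53 + 2·16 - 1 = 190
U_6 = 3·190 + 2·53 - 1 = 675
U_7 = 3·675 + 2·190 - 1 = 2404
U_8 = 3·2404 + 2·675 - 1 = 8561

8561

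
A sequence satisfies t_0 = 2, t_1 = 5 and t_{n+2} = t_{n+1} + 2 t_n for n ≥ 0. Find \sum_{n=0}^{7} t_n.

t_2 = 5 + 2*2 = 9
t_3 = 9 + 2*5 = 19
t_4 = 19 + 2*9 = 37
t_5 = 37 + 2*19 = 75
t_6 = 75 + 2*37 = 149
t_7 = 149 + 2*75 = 299
Sum = 2 + 5 + 9 + 19 + 37 + 75 + 149 + 299 = 595

595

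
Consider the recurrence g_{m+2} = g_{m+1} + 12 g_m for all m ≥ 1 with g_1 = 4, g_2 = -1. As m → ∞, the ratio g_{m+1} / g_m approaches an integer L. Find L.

4

The characteristic equation is r^2 - r - 12 = 0, which factors as (r - 4)(r + 3) = 0.
So the roots are 4 and -3. Since |4| > |-3| and the coefficient of 4^m is non-zero, the ratio tends to 4.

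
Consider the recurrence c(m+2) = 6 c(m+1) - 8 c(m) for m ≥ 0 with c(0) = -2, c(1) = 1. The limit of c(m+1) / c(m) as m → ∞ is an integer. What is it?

4

The characteristic equation is r^2 - 6r + 8 = 0, which factors as (r - 4)(r - 2) = 0.
So the roots are 4 and 2. Since |4| > |2| and the coefficient of 4^m is non-zero, the ratio tends to 4.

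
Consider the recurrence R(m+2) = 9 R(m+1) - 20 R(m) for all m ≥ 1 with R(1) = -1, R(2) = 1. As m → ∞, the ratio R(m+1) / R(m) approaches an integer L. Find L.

5

The characteristic equation is r^2 - 9r + 20 = 0, which factors as (r - 5)(r - 4) = 0.
So the roots are 5 and 4. Since |5| > |4| and the coefficient of 5^m is non-zero, the ratio tends to 5.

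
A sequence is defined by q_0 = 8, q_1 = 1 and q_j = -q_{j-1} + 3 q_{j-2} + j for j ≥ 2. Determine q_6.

q_2 = -1 + 3*8 + 2 = 25
q_3 = -25 + 3*1 + 3 = -19
q_4 = -(-19) + 3*25 + 4 = 98
q_5 = -98 + 3*(-19) + 5 = -150
q_6 = -(-150) + 3*98 + 6 = 450

450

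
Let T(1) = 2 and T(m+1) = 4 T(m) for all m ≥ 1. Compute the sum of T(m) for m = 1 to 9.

174762

T(2) = 4(2) = 8
T(3) = 4(8) = 32
T(4) = 4(32) = 128
T(5) = 4(128) = 512
T(6) = 4(512) = 2048
T(7) = 4(2048) = 8192
T(8) = 4(8192) = 32768
T(9) = 4(32768) = 131072
Sum = 2 + 8 + 32 + 128 + 512 + 2048 + 8192 + 32768 + 131072 = 174762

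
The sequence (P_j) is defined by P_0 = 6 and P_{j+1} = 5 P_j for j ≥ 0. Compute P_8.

P_1 = 5·6 = 30
P_2 = 5·30 = 150
P_3 = 5·150 = 750
P_4 = 5·750 = 3750
P_5 = 5·3750 = 18750
P_6 = 5·18750 = 93750
P_7 = 5·93750 = 468750
P_8 = 5·468750 = 2343750

2343750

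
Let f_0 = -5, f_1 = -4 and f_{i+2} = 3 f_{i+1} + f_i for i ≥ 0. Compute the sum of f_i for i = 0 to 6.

f_2 = 3·(-4) + (-5) = -17
f_3 = 3·(-17) + (-4) = -55
f_4 = 3·(-55) + (-17) = -182
f_5 = 3·(-182) + (-55) = -601
f_6 = 3·(-601) + (-182) = -1985
Sum = (-5) + (-4) + (-17) + (-55) + (-182) + (-601) + (-1985) = -2849

-2849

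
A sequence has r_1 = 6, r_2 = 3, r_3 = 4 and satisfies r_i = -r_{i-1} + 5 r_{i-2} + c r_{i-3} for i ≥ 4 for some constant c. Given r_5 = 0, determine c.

r_4 = 11 + 6c
r_5 = 9 - 3c
So 9 - 3c = 0, giving c = 3.

3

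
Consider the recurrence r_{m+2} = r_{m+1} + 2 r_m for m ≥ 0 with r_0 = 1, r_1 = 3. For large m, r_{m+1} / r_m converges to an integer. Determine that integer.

2

The characteristic equation is r^2 - r - 2 = 0, which factors as (r - 2)(r + 1) = 0.
So the roots are 2 and -1. Since |2| > |-1| and the coefficient of 2^m is non-zero, the ratio tends to 2.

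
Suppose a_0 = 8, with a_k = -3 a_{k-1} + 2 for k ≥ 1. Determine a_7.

a_1 = -3(8) + 2 = -22
a_2 = -3(-22) + 2 = 68
a_3 = -3(68) + 2 = -202
a_4 = -3(-202) + 2 = 608
a_5 = -3(608) + 2 = -1822
a_6 = -3(-1822) + 2 = 5468
a_7 = -3(5468) + 2 = -16402

-16402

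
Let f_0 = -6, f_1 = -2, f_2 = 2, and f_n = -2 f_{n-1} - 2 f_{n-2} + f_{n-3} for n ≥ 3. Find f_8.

f_3 = -2·2 - 2·(-2) + (-6) = -6
f_4 = -2·(-6) - 2·2 + (-2) = 6
f_5 = -2·6 - 2·(-6) + 2 = 2
f_6 = -2·2 - 2·6 + (-6) = -22
f_7 = -2·(-22) - 2·2 + 6 = 46
f_8 = -2·46 - 2·(-22) + 2 = -46

-46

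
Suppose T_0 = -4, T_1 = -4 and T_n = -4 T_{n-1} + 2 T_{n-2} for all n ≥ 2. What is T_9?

T_2 = -4·(-4) + 2·(-4) = 8
T_3 = -4·8 + 2·(-4) = -40
T_4 = -4·(-40) + 2·8 = 176
T_5 = -4·176 + 2·(-40) = -784
T_6 = -4·(-784) + 2·176 = 3488
T_7 = -4·3488 + 2·(-784) = -15520
T_8 = -4·(-15520) + 2·3488 = 69056
T_9 = -4·69056 + 2·(-15520) = -307264

-307264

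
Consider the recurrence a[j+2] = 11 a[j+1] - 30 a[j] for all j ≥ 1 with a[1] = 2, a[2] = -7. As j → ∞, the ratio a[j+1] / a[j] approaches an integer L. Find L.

6

The characteristic equation is r^2 - 11r + 30 = 0, which factors as (r - 6)(r - 5) = 0.
So the roots are 6 and 5. Since |6| > |5| and the coefficient of 6^j is non-zero, the ratio tends to 6.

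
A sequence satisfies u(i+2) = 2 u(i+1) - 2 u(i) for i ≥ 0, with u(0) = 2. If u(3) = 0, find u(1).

4

Let u(1) = w.
u(2) = -4 + 2w
u(3) = -8 + 2w
So -8 + 2w = 0, giving w = 4.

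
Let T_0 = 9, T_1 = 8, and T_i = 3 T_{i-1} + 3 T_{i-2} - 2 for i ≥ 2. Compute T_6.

9337

T_2 = 3·8 + 3·9 - 2 = 49
T_3 = 3·49 + 3·8 - 2 = 169
T_4 = 3·169 + 3·49 - 2 = 652
T_5 = 3·652 + 3·169 - 2 = 2461
T_6 = 3·2461 + 3·652 - 2 = 9337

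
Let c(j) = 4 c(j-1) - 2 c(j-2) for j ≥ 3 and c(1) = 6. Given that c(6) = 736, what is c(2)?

Let c(2) = z.
c(3) = -12 + 4z
c(4) = -48 + 14z
c(5) = -168 + 48z
c(6) = -576 + 164z
So -576 + 164z = 736, giving z = 8.

8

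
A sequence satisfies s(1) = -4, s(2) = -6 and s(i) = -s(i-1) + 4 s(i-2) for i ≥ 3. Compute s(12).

s(3) = -(-6) + 4*(-4) = -10
s(4) = -(-10) + 4*(-6) = -14
s(5) = -(-14) + 4*(-10) = -26
s(6) = -(-26) + 4*(-14) = -30
s(7) = -(-30) + 4*(-26) = -74
s(8) = -(-74) + 4*(-30) = -46
s(9) = -(-46) + 4*(-74) = -250
s(10) = -(-250) + 4*(-46) = 66
s(11) = -66 + 4*(-250) = -1066
s(12) = -(-1066) + 4*66 = 1330

1330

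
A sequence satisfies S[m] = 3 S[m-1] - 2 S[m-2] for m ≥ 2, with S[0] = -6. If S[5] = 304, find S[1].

Let S[1] = w.
S[2] = 12 + 3w
S[3] = 36 + 7w
S[4] = 84 + 15w
S[5] = 180 + 31w
So 180 + 31w = 304, giving w = 4.

4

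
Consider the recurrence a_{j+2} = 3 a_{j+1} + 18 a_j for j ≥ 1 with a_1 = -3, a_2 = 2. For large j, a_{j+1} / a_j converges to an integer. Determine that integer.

6

The characteristic equation is r^2 - 3r - 18 = 0, which factors as (r - 6)(r + 3) = 0.
So the roots are 6 and -3. Since |6| > |-3| and the coefficient of 6^j is non-zero, the ratio tends to 6.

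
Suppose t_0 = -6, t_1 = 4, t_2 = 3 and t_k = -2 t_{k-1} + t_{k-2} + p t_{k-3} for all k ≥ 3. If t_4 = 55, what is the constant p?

3

t_3 = -2 - 6p
t_4 = 7 + 16p
So 7 + 16p = 55, giving p = 3.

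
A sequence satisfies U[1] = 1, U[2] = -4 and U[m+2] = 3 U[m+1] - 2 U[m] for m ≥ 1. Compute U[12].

U[3] = 3·(-4) - 2·1 = -14
U[4] = 3·(-14) - 2·(-4) = -34
U[5] = 3·(-34) - 2·(-14) = -74
U[6] = 3·(-74) - 2·(-34) = -154
U[7] = 3·(-154) - 2·(-74) = -314
U[8] = 3·(-314) - 2·(-154) = -634
U[9] = 3·(-634) - 2·(-314) = -1274
U[10] = 3·(-1274) - 2·(-634) = -2554
U[11] = 3·(-2554) - 2·(-1274) = -5114
U[12] = 3·(-5114) - 2·(-2554) = -10234

-10234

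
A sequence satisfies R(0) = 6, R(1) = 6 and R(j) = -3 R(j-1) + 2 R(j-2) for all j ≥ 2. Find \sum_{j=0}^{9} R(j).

45948

R(2) = -3*6 + 2*6 = -6
R(3) = -3*(-6) + 2*6 = 30
R(4) = -3*30 + 2*(-6) = -102
R(5) = -3*(-102) + 2*30 = 366
R(6) = -3*366 + 2*(-102) = -1302
R(7) = -3*(-1302) + 2*366 = 4638
R(8) = -3*4638 + 2*(-1302) = -16518
R(9) = -3*(-16518) + 2*4638 = 58830
Sum = 6 + 6 + (-6) + 30 + (-102) + 366 + (-1302) + 4638 + (-16518) + 58830 = 45948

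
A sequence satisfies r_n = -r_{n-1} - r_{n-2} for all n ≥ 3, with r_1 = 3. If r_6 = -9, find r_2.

Let r_2 = z.
r_3 = -3 - z
r_4 = 3
r_5 = z
r_6 = -3 - z
So -3 - z = -9, giving z = 6.

6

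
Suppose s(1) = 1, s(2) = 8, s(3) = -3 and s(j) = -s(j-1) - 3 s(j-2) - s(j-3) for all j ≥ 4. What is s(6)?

46

s(4) = -(-3) - 3*8 - 1 = -22
s(5) = -(-22) - 3*(-3) - 8 = 23
s(6) = -23 - 3*(-22) - (-3) = 46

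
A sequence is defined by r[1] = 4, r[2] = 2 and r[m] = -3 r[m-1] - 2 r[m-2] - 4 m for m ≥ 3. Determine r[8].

r[3] = -3(2) - 2(4) - 12 = -26
r[4] = -3(-26) - 2(2) - 16 = 58
r[5] = -3(58) - 2(-26) - 20 = -142
r[6] = -3(-142) - 2(58) - 24 = 286
r[7] = -3(286) - 2(-142) - 28 = -602
r[8] = -3(-602) - 2(286) - 32 = 1202

1202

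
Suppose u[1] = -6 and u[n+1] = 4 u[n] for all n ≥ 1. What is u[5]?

u[2] = 4(-6) = -24
u[3] = 4(-24) = -96
u[4] = 4(-96) = -384
u[5] = 4(-384) = -1536

-1536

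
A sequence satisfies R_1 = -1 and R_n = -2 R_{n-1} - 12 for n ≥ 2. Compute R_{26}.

-100663300

The fixed point is -12/(1 + 2) = -4, so R_n + 4 = -2(R_{n-1} + 4).
Hence R_n = 3·(-2)^{n-1} - 4.
R_{26} = 3·(-2)^{25} - 4 = 3·-33554432 - 4 = -100663300.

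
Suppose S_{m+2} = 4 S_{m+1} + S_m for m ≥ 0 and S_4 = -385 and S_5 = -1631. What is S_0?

7

Rearranging, S_{m-2} = S_m - 4 S_{m-1}.
S_3 = -1631 - 4(-385) = -91
S_2 = -385 - 4(-91) = -21
S_1 = -91 - 4(-21) = -7
S_0 = -21 - 4(-7) = 7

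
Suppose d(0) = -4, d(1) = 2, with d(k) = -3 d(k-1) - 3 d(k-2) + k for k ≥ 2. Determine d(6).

114

d(2) = -3(2) - 3(-4) + 2 = 8
d(3) = -3(8) - 3(2) + 3 = -27
d(4) = -3(-27) - 3(8) + 4 = 61
d(5) = -3(61) - 3(-27) + 5 = -97
d(6) = -3(-97) - 3(61) + 6 = 114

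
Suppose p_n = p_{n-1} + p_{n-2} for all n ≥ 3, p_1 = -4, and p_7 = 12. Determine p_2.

Let p_2 = z.
p_3 = -4 + z
p_4 = -4 + 2z
p_5 = -8 + 3z
p_6 = -12 + 5z
p_7 = -20 + 8z
So -20 + 8z = 12, giving z = 4.

4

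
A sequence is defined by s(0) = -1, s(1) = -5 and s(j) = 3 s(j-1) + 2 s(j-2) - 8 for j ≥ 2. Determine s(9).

s(2) = 3·(-5) + 2·(-1) - 8 = -25
s(3) = 3·(-25) + 2·(-5) - 8 = -93
s(4) = 3·(-93) + 2·(-25) - 8 = -337
s(5) = 3·(-337) + 2·(-93) - 8 = -1205
s(6) = 3·(-1205) + 2·(-337) - 8 = -4297
s(7) = 3·(-4297) + 2·(-1205) - 8 = -15309
s(8) = 3·(-15309) + 2·(-4297) - 8 = -54529
s(9) = 3·(-54529) + 2·(-15309) - 8 = -194213

-194213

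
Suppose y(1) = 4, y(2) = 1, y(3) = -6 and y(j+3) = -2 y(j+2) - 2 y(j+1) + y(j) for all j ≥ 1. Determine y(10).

y(4) = -2·(-6) - 2·1 + 4 = 14
y(5) = -2·14 - 2·(-6) + 1 = -15
y(6) = -2·(-15) - 2·14 + (-6) = -4
y(7) = -2·(-4) - 2·(-15) + 14 = 52
y(8) = -2·52 - 2·(-4) + (-15) = -111
y(9) = -2·(-111) - 2·52 + (-4) = 114
y(10) = -2·114 - 2·(-111) + 52 = 46

46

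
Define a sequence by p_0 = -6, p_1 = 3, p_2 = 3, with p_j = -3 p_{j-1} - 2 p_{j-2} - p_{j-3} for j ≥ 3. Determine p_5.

p_3 = -3(3) - 2(3) - (-6) = -9
p_4 = -3(-9) - 2(3) - 3 = 18
p_5 = -3(18) - 2(-9) - 3 = -39

-39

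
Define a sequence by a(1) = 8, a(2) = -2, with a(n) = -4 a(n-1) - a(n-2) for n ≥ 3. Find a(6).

a(3) = -4(-2) - 8 = 0
a(4) = -4(0) - (-2) = 2
a(5) = -4(2) - 0 = -8
a(6) = -4(-8) - 2 = 30

30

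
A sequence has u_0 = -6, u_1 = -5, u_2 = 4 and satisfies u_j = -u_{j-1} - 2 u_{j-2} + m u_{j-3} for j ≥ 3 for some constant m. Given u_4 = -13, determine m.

1

u_3 = 6 - 6m
u_4 = -14 + m
So -14 + m = -13, giving m = 1.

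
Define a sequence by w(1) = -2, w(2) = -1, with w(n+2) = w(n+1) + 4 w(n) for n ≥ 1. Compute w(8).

-701

w(3) = (-1) + 4(-2) = -9
w(4) = (-9) + 4(-1) = -13
w(5) = (-13) + 4(-9) = -49
w(6) = (-49) + 4(-13) = -101
w(7) = (-101) + 4(-49) = -297
w(8) = (-297) + 4(-101) = -701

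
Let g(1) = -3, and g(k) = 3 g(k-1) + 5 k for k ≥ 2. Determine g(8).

7084

g(2) = 3·(-3) + 10 = 1
g(3) = 3·1 + 15 = 18
g(4) = 3·18 + 20 = 74
g(5) = 3·74 + 25 = 247
g(6) = 3·247 + 30 = 771
g(7) = 3·771 + 35 = 2348
g(8) = 3·2348 + 40 = 7084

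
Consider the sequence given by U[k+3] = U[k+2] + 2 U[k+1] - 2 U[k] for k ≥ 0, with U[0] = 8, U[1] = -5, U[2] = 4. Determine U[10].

U[3] = 4 + 2*(-5) - 2*8 = -22
U[4] = (-22) + 2*4 - 2*(-5) = -4
U[5] = (-4) + 2*(-22) - 2*4 = -56
U[6] = (-56) + 2*(-4) - 2*(-22) = -20
U[7] = (-20) + 2*(-56) - 2*(-4) = -124
U[8] = (-124) + 2*(-20) - 2*(-56) = -52
U[9] = (-52) + 2*(-124) - 2*(-20) = -260
U[10] = (-260) + 2*(-52) - 2*(-124) = -116

-116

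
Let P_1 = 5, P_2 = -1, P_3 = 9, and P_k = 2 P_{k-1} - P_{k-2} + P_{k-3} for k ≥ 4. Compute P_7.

108

P_4 = 2(9) - (-1) + 5 = 24
P_5 = 2(24) - 9 + (-1) = 38
P_6 = 2(38) - 24 + 9 = 61
P_7 = 2(61) - 38 + 24 = 108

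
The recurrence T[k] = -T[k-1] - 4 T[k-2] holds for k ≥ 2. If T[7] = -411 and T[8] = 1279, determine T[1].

9

Rearranging, T[k-2] = (T[k] + T[k-1]) / -4.
T[6] = (1279 + (-411)) / -4 = 868/-4 = -217
T[5] = (-411 + (-217)) / -4 = -628/-4 = 157
T[4] = (-217 + 157) / -4 = -60/-4 = 15
T[3] = (157 + 15) / -4 = 172/-4 = -43
T[2] = (15 + (-43)) / -4 = -28/-4 = 7
T[1] = (-43 + 7) / -4 = -36/-4 = 9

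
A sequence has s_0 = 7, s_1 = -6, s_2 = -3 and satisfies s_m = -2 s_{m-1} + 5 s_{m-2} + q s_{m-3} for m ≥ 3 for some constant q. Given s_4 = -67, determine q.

5

s_3 = -24 + 7q
s_4 = 33 - 20q
So 33 - 20q = -67, giving q = 5.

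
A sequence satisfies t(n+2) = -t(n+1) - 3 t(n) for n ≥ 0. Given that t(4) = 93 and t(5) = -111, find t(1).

Rearranging, t(n-2) = (t(n) + t(n-1)) / -3.
t(3) = (-111 + 93) / -3 = -18/-3 = 6
t(2) = (93 + 6) / -3 = 99/-3 = -33
t(1) = (6 + (-33)) / -3 = -27/-3 = 9

9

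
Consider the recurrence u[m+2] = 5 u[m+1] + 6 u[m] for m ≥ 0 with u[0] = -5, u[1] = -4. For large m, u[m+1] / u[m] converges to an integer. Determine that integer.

The characteristic equation is r^2 - 5r - 6 = 0, which factors as (r - 6)(r + 1) = 0.
So the roots are 6 and -1. Since |6| > |-1| and the coefficient of 6^m is non-zero, the ratio tends to 6.

6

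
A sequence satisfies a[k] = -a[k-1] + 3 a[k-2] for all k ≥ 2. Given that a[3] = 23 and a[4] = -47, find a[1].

Rearranging, a[k-2] = (a[k] + a[k-1]) / 3.
a[2] = (-47 + 23) / 3 = -24/3 = -8
a[1] = (23 + (-8)) / 3 = 15/3 = 5

5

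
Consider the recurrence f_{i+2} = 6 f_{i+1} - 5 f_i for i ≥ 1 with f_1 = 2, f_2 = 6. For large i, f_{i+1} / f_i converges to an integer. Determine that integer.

5

The characteristic equation is r^2 - 6r + 5 = 0, which factors as (r - 5)(r - 1) = 0.
So the roots are 5 and 1. Since |5| > |1| and the coefficient of 5^i is non-zero, the ratio tends to 5.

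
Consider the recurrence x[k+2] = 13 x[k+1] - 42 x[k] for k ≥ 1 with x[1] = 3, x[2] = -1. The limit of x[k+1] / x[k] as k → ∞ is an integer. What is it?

7

The characteristic equation is r^2 - 13r + 42 = 0, which factors as (r - 7)(r - 6) = 0.
So the roots are 7 and 6. Since |7| > |6| and the coefficient of 7^k is non-zero, the ratio tends to 7.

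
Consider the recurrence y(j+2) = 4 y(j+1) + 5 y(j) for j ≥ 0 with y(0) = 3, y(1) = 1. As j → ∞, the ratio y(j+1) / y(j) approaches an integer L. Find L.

5

The characteristic equation is r^2 - 4r - 5 = 0, which factors as (r - 5)(r + 1) = 0.
So the roots are 5 and -1. Since |5| > |-1| and the coefficient of 5^j is non-zero, the ratio tends to 5.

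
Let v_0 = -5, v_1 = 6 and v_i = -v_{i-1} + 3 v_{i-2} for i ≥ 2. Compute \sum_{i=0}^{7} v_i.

v_2 = -6 + 3*(-5) = -21
v_3 = -(-21) + 3*6 = 39
v_4 = -39 + 3*(-21) = -102
v_5 = -(-102) + 3*39 = 219
v_6 = -219 + 3*(-102) = -525
v_7 = -(-525) + 3*219 = 1182
Sum = (-5) + 6 + (-21) + 39 + (-102) + 219 + (-525) + 1182 = 793

793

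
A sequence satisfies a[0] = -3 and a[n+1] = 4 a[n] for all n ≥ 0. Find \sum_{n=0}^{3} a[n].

-255

a[1] = 4*(-3) = -12
a[2] = 4*(-12) = -48
a[3] = 4*(-48) = -192
Sum = (-3) + (-12) + (-48) + (-192) = -255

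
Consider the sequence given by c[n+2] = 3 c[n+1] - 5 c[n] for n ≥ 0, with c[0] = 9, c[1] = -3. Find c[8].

c[2] = 3*(-3) - 5*9 = -54
c[3] = 3*(-54) - 5*(-3) = -147
c[4] = 3*(-147) - 5*(-54) = -171
c[5] = 3*(-171) - 5*(-147) = 222
c[6] = 3*222 - 5*(-171) = 1521
c[7] = 3*1521 - 5*222 = 3453
c[8] = 3*3453 - 5*1521 = 2754

2754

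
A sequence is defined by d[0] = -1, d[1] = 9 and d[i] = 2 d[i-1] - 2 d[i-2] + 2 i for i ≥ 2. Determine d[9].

d[2] = 2(9) - 2(-1) + 4 = 24
d[3] = 2(24) - 2(9) + 6 = 36
d[4] = 2(36) - 2(24) + 8 = 32
d[5] = 2(32) - 2(36) + 10 = 2
d[6] = 2(2) - 2(32) + 12 = -48
d[7] = 2(-48) - 2(2) + 14 = -86
d[8] = 2(-86) - 2(-48) + 16 = -60
d[9] = 2(-60) - 2(-86) + 18 = 70

70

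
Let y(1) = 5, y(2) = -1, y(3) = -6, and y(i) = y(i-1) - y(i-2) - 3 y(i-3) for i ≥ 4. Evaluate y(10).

-473

y(4) = (-6) - (-1) - 3·5 = -20
y(5) = (-20) - (-6) - 3·(-1) = -11
y(6) = (-11) - (-20) - 3·(-6) = 27
y(7) = 27 - (-11) - 3·(-20) = 98
y(8) = 98 - 27 - 3·(-11) = 104
y(9) = 104 - 98 - 3·27 = -75
y(10) = (-75) - 104 - 3·98 = -473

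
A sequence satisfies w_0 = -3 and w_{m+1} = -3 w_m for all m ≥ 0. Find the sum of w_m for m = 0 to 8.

w_1 = -3·(-3) = 9
w_2 = -3·9 = -27
w_3 = -3·(-27) = 81
w_4 = -3·81 = -243
w_5 = -3·(-243) = 729
w_6 = -3·729 = -2187
w_7 = -3·(-2187) = 6561
w_8 = -3·6561 = -19683
Sum = (-3) + 9 + (-27) + 81 + (-243) + 729 + (-2187) + 6561 + (-19683) = -14763

-14763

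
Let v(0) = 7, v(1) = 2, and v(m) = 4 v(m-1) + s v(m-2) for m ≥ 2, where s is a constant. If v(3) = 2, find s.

-1

v(2) = 8 + 7s
v(3) = 32 + 30s
So 32 + 30s = 2, giving s = -1.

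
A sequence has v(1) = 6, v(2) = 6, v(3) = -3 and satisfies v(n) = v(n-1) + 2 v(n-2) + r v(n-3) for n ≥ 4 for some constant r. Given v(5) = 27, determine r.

v(4) = 9 + 6r
v(5) = 3 + 12r
So 3 + 12r = 27, giving r = 2.

2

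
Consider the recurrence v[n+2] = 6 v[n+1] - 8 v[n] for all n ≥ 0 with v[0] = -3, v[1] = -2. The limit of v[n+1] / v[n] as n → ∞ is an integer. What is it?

The characteristic equation is r^2 - 6r + 8 = 0, which factors as (r - 4)(r - 2) = 0.
So the roots are 4 and 2. Since |4| > |2| and the coefficient of 4^n is non-zero, the ratio tends to 4.

4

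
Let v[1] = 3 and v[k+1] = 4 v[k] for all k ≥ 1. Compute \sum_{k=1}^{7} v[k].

v[2] = 4*3 = 12
v[3] = 4*12 = 48
v[4] = 4*48 = 192
v[5] = 4*192 = 768
v[6] = 4*768 = 3072
v[7] = 4*3072 = 12288
Sum = 3 + 12 + 48 + 192 + 768 + 3072 + 12288 = 16383

16383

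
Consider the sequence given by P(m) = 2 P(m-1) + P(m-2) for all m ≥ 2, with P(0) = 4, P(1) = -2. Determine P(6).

-24

P(2) = 2·(-2) + 4 = 0
P(3) = 2·0 + (-2) = -2
P(4) = 2·(-2) + 0 = -4
P(5) = 2·(-4) + (-2) = -10
P(6) = 2·(-10) + (-4) = -24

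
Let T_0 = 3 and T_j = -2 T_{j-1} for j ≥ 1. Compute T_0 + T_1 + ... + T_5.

-63

T_1 = -2(3) = -6
T_2 = -2(-6) = 12
T_3 = -2(12) = -24
T_4 = -2(-24) = 48
T_5 = -2(48) = -96
Sum = 3 + (-6) + 12 + (-24) + 48 + (-96) = -63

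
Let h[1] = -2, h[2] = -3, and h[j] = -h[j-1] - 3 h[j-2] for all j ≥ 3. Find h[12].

-945

h[3] = -(-3) - 3(-2) = 9
h[4] = -9 - 3(-3) = 0
h[5] = -0 - 3(9) = -27
h[6] = -(-27) - 3(0) = 27
h[7] = -27 - 3(-27) = 54
h[8] = -54 - 3(27) = -135
h[9] = -(-135) - 3(54) = -27
h[10] = -(-27) - 3(-135) = 432
h[11] = -432 - 3(-27) = -351
h[12] = -(-351) - 3(432) = -945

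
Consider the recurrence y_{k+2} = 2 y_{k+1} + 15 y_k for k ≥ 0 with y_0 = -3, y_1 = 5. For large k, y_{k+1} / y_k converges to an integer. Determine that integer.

5

The characteristic equation is r^2 - 2r - 15 = 0, which factors as (r - 5)(r + 3) = 0.
So the roots are 5 and -3. Since |5| > |-3| and the coefficient of 5^k is non-zero, the ratio tends to 5.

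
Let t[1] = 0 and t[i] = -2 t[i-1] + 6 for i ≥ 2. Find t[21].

The fixed point is 6/(1 + 2) = 2, so t[i] - 2 = -2(t[i-1] - 2).
Hence t[i] = -2·(-2)^{i-1} + 2.
t[21] = -2·(-2)^{20} + 2 = -2·1048576 + 2 = -2097150.

-2097150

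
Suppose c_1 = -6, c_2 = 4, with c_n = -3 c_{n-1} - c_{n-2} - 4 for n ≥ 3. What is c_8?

1060

c_3 = -3·4 - (-6) - 4 = -10
c_4 = -3·(-10) - 4 - 4 = 22
c_5 = -3·22 - (-10) - 4 = -60
c_6 = -3·(-60) - 22 - 4 = 154
c_7 = -3·154 - (-60) - 4 = -406
c_8 = -3·(-406) - 154 - 4 = 1060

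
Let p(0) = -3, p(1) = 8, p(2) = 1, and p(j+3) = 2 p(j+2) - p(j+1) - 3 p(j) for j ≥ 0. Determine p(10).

1043

p(3) = 2(1) - 8 - 3(-3) = 3
p(4) = 2(3) - 1 - 3(8) = -19
p(5) = 2(-19) - 3 - 3(1) = -44
p(6) = 2(-44) - (-19) - 3(3) = -78
p(7) = 2(-78) - (-44) - 3(-19) = -55
p(8) = 2(-55) - (-78) - 3(-44) = 100
p(9) = 2(100) - (-55) - 3(-78) = 489
p(10) = 2(489) - 100 - 3(-55) = 1043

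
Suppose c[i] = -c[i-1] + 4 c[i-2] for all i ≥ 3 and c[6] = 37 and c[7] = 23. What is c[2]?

Rearranging, c[i-2] = (c[i] + c[i-1]) / 4.
c[5] = (23 + 37) / 4 = 60/4 = 15
c[4] = (37 + 15) / 4 = 52/4 = 13
c[3] = (15 + 13) / 4 = 28/4 = 7
c[2] = (13 + 7) / 4 = 20/4 = 5

5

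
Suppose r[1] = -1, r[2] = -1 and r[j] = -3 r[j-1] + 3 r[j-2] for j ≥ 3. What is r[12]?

-105948

r[3] = -3(-1) + 3(-1) = 0
r[4] = -3(0) + 3(-1) = -3
r[5] = -3(-3) + 3(0) = 9
r[6] = -3(9) + 3(-3) = -36
r[7] = -3(-36) + 3(9) = 135
r[8] = -3(135) + 3(-36) = -513
r[9] = -3(-513) + 3(135) = 1944
r[10] = -3(1944) + 3(-513) = -7371
r[11] = -3(-7371) + 3(1944) = 27945
r[12] = -3(27945) + 3(-7371) = -105948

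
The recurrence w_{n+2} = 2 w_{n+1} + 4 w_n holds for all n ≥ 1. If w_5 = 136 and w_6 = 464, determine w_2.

7

Rearranging, w_{n-2} = (w_n - 2 w_{n-1}) / 4.
w_4 = (464 - 2(136)) / 4 = 192/4 = 48
w_3 = (136 - 2(48)) / 4 = 40/4 = 10
w_2 = (48 - 2(10)) / 4 = 28/4 = 7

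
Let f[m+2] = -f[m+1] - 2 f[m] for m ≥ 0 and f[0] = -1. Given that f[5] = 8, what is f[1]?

-2

Let f[1] = w.
f[2] = 2 - w
f[3] = -2 - w
f[4] = -2 + 3w
f[5] = 6 - w
So 6 - w = 8, giving w = -2.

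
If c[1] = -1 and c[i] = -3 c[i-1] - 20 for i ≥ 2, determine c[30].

-274521509459537

The fixed point is -20/(1 + 3) = -5, so c[i] + 5 = -3(c[i-1] + 5).
Hence c[i] = 4·(-3)^{i-1} - 5.
c[30] = 4·(-3)^{29} - 5 = 4·-68630377364883 - 5 = -274521509459537.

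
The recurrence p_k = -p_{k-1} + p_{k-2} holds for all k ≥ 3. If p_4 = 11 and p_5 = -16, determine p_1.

Rearranging, p_{k-2} = p_k + p_{k-1}.
p_3 = -16 + 11 = -5
p_2 = 11 + (-5) = 6
p_1 = -5 + 6 = 1

1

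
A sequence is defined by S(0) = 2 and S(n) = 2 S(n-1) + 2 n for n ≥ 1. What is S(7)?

750

S(1) = 2(2) + 2 = 6
S(2) = 2(6) + 4 = 16
S(3) = 2(16) + 6 = 38
S(4) = 2(38) + 8 = 84
S(5) = 2(84) + 10 = 178
S(6) = 2(178) + 12 = 368
S(7) = 2(368) + 14 = 750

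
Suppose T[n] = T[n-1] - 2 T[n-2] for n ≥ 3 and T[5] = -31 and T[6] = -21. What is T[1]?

-2

Rearranging, T[n-2] = (T[n] - T[n-1]) / -2.
T[4] = (-21 - (-31)) / -2 = 10/-2 = -5
T[3] = (-31 - (-5)) / -2 = -26/-2 = 13
T[2] = (-5 - 13) / -2 = -18/-2 = 9
T[1] = (13 - 9) / -2 = 4/-2 = -2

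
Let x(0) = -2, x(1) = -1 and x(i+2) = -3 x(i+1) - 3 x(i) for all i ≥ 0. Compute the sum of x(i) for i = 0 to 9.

450

x(2) = -3(-1) - 3(-2) = 9
x(3) = -3(9) - 3(-1) = -24
x(4) = -3(-24) - 3(9) = 45
x(5) = -3(45) - 3(-24) = -63
x(6) = -3(-63) - 3(45) = 54
x(7) = -3(54) - 3(-63) = 27
x(8) = -3(27) - 3(54) = -243
x(9) = -3(-243) - 3(27) = 648
Sum = (-2) + (-1) + 9 + (-24) + 45 + (-63) + 54 + 27 + (-243) + 648 = 450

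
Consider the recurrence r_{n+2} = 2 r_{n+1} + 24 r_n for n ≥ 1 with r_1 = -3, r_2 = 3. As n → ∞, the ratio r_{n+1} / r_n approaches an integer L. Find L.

6

The characteristic equation is r^2 - 2r - 24 = 0, which factors as (r - 6)(r + 4) = 0.
So the roots are 6 and -4. Since |6| > |-4| and the coefficient of 6^n is non-zero, the ratio tends to 6.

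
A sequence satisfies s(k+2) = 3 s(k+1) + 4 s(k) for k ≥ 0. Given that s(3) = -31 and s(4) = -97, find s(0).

Rearranging, s(k-2) = (s(k) - 3 s(k-1)) / 4.
s(2) = (-97 - 3·(-31)) / 4 = -4/4 = -1
s(1) = (-31 - 3·(-1)) / 4 = -28/4 = -7
s(0) = (-1 - 3·(-7)) / 4 = 20/4 = 5

5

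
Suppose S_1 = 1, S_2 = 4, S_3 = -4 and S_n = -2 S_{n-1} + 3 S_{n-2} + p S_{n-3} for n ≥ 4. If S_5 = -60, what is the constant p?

-4

S_4 = 20 + p
S_5 = -52 + 2p
So -52 + 2p = -60, giving p = -4.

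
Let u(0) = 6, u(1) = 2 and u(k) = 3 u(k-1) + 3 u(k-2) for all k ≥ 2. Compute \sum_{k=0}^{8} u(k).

u(2) = 3(2) + 3(6) = 24
u(3) = 3(24) + 3(2) = 78
u(4) = 3(78) + 3(24) = 306
u(5) = 3(306) + 3(78) = 1152
u(6) = 3(1152) + 3(306) = 4374
u(7) = 3(4374) + 3(1152) = 16578
u(8) = 3(16578) + 3(4374) = 62856
Sum = 6 + 2 + 24 + 78 + 306 + 1152 + 4374 + 16578 + 62856 = 85376

85376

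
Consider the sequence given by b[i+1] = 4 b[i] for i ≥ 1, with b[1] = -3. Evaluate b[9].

b[2] = 4·(-3) = -12
b[3] = 4·(-12) = -48
b[4] = 4·(-48) = -192
b[5] = 4·(-192) = -768
b[6] = 4·(-768) = -3072
b[7] = 4·(-3072) = -12288
b[8] = 4·(-12288) = -49152
b[9] = 4·(-49152) = -196608

-196608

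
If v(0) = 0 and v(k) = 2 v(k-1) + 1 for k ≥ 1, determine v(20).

1048575

The fixed point is 1/(1 - 2) = -1, so v(k) + 1 = 2(v(k-1) + 1).
Hence v(k) = 1·2^k - 1.
v(20) = 1·2^{20} - 1 = 1·1048576 - 1 = 1048575.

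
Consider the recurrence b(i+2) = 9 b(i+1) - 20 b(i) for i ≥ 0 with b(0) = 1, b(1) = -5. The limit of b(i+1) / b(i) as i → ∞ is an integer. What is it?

The characteristic equation is r^2 - 9r + 20 = 0, which factors as (r - 5)(r - 4) = 0.
So the roots are 5 and 4. Since |5| > |4| and the coefficient of 5^i is non-zero, the ratio tends to 5.

5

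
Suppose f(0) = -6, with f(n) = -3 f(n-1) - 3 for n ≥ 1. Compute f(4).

f(1) = -3*(-6) - 3 = 15
f(2) = -3*15 - 3 = -48
f(3) = -3*(-48) - 3 = 141
f(4) = -3*141 - 3 = -426

-426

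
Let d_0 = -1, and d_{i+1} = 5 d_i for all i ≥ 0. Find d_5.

-3125

d_1 = 5(-1) = -5
d_2 = 5(-5) = -25
d_3 = 5(-25) = -125
d_4 = 5(-125) = -625
d_5 = 5(-625) = -3125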